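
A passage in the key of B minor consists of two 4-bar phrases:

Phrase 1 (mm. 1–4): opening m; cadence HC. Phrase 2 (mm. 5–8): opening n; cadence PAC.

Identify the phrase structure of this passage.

Phrase 1 ends with a half cadence (weaker) and phrase 2 with a perfect authentic cadence (stronger): antecedent + consequent = a period.
The two phrases open with different material (m / n), so the period is contrasting.

contrasting period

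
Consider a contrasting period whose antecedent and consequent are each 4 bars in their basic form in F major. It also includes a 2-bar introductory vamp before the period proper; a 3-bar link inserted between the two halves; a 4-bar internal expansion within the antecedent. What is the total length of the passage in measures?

17 measures

Basic contrasting period: 4 + 4 = 8 bars.
8 (basic form) + 2 (introduction) + 3 (link) + 4 (internal expansion) = 17.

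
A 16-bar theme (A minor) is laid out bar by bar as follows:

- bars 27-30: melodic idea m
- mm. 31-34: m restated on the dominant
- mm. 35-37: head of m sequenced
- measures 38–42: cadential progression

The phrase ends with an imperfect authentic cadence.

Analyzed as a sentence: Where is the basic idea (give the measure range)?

The presentation of a sentence is the basic idea (mm. 27–30) plus its repetition (bars 31–34); the basic idea is therefore bars 27-30.

measures 27–30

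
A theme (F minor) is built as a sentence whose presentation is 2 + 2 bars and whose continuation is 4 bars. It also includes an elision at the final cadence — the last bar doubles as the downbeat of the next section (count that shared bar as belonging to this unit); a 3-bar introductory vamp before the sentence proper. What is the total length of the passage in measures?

Basic sentence: 2 + 2 + 4 = 8 bars.
8 (basic form) + 3 (introduction) = 11.
The elision shares a bar with the next section but does not change this unit's count.

11 measures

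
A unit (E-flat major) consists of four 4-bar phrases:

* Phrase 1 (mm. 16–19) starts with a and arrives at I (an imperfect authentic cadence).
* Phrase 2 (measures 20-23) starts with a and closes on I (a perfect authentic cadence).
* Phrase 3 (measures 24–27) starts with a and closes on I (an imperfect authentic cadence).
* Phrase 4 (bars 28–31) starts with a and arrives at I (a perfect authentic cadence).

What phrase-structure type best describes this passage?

The cadence pattern IAC–PAC–IAC–PAC is weak–strong twice, and phrases 3–4 restate phrases 1–2: a period heard twice, not a double period (which would end weakly at phrase 2).

repeated period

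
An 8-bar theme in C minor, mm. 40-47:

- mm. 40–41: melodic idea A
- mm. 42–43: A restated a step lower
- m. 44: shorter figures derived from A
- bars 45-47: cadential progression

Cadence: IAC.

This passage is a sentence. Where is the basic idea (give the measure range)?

measures 40–41

The presentation of a sentence is the basic idea (bars 40–41) plus its repetition (bars 42–43); the basic idea is therefore mm. 40–41.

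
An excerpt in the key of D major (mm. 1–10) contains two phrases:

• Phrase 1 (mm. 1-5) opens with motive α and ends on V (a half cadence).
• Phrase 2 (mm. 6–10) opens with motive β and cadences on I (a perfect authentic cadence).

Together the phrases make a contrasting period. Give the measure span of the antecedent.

The phrase ending with the weaker cadence (half cadence) is the antecedent; the one ending more conclusively (perfect authentic cadence) is the consequent. The antecedent is measures 1–5.

measures 1–5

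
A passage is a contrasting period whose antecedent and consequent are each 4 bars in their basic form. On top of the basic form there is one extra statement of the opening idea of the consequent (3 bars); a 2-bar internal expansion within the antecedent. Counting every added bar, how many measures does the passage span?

13 measures

Basic contrasting period: 4 + 4 = 8 bars.
8 (basic form) + 3 (extra statement) + 2 (internal expansion) = 13.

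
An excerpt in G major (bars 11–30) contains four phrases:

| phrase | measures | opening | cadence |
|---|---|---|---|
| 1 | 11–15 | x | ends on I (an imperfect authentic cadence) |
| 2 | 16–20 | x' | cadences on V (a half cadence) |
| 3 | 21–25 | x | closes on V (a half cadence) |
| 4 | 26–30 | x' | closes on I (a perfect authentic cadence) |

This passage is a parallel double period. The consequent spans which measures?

In a double period the four phrases pair into a large antecedent (phrases 1–2, ending half cadence) and a large consequent (phrases 3–4, ending perfect authentic cadence). The consequent spans mm. 21–30.

measures 21–30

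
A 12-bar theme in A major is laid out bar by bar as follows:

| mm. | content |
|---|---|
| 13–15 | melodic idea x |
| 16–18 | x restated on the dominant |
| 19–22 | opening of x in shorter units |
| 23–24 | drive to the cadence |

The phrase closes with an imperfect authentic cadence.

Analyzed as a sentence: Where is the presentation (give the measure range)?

The presentation of a sentence is the basic idea (measures 13–15) plus its repetition (bars 16-18); the presentation is therefore measures 13-18.

measures 13–18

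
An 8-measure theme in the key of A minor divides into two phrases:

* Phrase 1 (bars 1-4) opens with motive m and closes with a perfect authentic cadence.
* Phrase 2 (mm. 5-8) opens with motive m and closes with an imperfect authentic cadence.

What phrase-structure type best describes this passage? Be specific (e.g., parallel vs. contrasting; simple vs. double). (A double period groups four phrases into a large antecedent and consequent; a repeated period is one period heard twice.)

The second phrase closes with an imperfect authentic cadence, which is not stronger than the first phrase's perfect authentic cadence; without a weak→strong cadential pair there is no antecedent–consequent relationship, so this is a phrase group rather than a period.

phrase group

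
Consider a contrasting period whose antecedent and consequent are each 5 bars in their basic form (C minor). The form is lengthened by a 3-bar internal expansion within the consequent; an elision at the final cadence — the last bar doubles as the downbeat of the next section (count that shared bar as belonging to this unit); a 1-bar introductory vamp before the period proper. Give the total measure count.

Basic contrasting period: 5 + 5 = 10 bars.
10 (basic form) + 3 (internal expansion) + 1 (introduction) = 14.
The elision shares a bar with the next section but does not change this unit's count.

14 measures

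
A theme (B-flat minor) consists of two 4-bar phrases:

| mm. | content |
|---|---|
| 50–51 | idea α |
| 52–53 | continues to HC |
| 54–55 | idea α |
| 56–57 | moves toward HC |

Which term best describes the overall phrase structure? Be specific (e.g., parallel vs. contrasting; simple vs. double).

Both phrases have the same opening (α) and the same cadence (half cadence): the second is a restatement, not a consequent, so this is a repeated phrase rather than a period.

repeated phrase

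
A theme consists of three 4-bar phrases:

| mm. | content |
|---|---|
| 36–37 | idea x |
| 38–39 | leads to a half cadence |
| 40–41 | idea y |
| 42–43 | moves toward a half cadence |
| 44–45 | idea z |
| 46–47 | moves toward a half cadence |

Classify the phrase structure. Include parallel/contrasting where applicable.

phrase group

The final phrase closes with a half cadence, which is not stronger than the preceding half cadence; the 3 phrases lack an overall antecedent–consequent design and so form a phrase group.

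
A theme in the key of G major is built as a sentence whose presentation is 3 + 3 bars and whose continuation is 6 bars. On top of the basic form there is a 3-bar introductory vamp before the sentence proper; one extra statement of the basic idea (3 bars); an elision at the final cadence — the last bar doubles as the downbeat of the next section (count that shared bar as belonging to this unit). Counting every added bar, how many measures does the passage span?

18 measures

Basic sentence: 3 + 3 + 6 = 12 bars.
12 (basic form) + 3 (introduction) + 3 (extra statement) = 18.
The elision shares a bar with the next section but does not change this unit's count.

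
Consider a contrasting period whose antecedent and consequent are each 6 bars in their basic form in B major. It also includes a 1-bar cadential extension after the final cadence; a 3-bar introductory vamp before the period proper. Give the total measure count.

Basic contrasting period: 6 + 6 = 12 bars.
12 (basic form) + 1 (cadential extension) + 3 (introduction) = 16.

16 measures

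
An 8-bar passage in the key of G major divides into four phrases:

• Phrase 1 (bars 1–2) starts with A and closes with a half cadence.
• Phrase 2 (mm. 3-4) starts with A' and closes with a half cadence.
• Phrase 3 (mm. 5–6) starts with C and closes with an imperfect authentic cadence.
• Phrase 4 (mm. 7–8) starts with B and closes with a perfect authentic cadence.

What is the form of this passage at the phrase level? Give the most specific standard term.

Four phrases in two halves: the first half (mm. 1-4) ends with a half cadence, the second (mm. 5-8) with a perfect authentic cadence — a large antecedent–consequent pair, i.e. a double period.
Phrase 3 begins with different material from phrase 1, making it contrasting.

contrasting double period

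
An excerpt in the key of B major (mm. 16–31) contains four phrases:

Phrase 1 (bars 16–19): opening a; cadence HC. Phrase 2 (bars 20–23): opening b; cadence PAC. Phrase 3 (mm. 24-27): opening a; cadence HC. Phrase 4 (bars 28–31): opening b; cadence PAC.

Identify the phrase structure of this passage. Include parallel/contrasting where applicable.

repeated period

The cadence pattern HC–PAC–HC–PAC is weak–strong twice, and phrases 3–4 restate phrases 1–2: a period heard twice, not a double period (which would end weakly at phrase 2).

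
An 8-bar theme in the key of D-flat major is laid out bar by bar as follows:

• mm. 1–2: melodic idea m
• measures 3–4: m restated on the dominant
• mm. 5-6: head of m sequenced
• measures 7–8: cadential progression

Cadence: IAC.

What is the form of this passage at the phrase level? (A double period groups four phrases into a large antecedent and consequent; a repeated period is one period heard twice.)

Basic idea (measures 1–2) + its repetition (measures 3-4) form the presentation; fragmentation and cadence (mm. 5–8) form the continuation — the 8-bar whole is a sentence.

sentence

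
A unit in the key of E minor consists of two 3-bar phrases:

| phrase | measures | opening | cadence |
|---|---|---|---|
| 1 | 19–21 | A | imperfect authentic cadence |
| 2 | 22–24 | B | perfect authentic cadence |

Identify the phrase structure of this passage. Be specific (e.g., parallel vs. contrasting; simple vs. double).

Phrase 1 ends with an imperfect authentic cadence (weaker) and phrase 2 with a perfect authentic cadence (stronger): antecedent + consequent = a period.
The two phrases open with different material (A / B), so the period is contrasting.

contrasting period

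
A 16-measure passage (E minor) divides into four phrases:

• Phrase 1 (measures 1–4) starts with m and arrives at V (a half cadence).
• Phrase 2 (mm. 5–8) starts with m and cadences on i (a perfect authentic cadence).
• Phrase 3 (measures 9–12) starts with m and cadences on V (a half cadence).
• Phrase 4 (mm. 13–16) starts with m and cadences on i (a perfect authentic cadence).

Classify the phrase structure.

repeated period

The cadence pattern HC–PAC–HC–PAC is weak–strong twice, and phrases 3–4 restate phrases 1–2: a period heard twice, not a double period (which would end weakly at phrase 2).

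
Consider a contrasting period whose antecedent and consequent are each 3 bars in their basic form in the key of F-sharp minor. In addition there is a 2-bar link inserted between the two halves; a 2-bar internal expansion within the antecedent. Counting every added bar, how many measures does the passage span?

10 measures

Basic contrasting period: 3 + 3 = 6 bars.
6 (basic form) + 2 (link) + 2 (internal expansion) = 10.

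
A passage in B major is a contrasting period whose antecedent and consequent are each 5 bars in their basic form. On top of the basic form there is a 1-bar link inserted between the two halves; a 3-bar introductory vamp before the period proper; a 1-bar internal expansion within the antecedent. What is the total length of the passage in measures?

15 measures

Basic contrasting period: 5 + 5 = 10 bars.
10 (basic form) + 1 (link) + 3 (introduction) + 1 (internal expansion) = 15.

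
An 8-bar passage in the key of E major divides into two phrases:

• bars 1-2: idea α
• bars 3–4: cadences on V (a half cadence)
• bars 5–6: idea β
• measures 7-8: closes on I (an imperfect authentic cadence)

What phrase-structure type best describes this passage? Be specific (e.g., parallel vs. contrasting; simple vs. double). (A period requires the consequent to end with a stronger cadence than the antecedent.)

Phrase 1 ends with a half cadence (weaker) and phrase 2 with an imperfect authentic cadence (stronger): antecedent + consequent = a period.
The two phrases open with different material (α / β), so the period is contrasting.

contrasting period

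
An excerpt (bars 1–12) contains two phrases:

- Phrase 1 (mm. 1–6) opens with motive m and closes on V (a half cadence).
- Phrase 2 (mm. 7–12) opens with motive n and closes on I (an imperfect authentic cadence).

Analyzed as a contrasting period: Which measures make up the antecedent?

The antecedent is the phrase ending with the weaker cadence (half cadence, phrase 1) and the consequent the one ending more conclusively (imperfect authentic cadence, phrase 2); the antecedent is mm. 1-6.

measures 1–6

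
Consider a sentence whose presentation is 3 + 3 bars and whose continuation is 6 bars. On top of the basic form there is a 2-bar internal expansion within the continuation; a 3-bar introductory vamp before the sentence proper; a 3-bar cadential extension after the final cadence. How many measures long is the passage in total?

20 measures

Basic sentence: 3 + 3 + 6 = 12 bars.
12 (basic form) + 2 (internal expansion) + 3 (introduction) + 3 (cadential extension) = 20.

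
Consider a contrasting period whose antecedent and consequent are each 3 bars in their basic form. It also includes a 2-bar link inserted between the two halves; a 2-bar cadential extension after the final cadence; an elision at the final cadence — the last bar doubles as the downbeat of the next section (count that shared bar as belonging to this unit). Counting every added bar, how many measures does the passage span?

Basic contrasting period: 3 + 3 = 6 bars.
6 (basic form) + 2 (link) + 2 (cadential extension) = 10.
The elision shares a bar with the next section but does not change this unit's count.

10 measures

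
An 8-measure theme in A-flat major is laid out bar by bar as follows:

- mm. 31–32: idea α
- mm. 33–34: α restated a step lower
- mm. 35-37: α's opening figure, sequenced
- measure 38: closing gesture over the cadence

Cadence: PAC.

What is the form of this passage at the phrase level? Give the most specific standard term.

Basic idea (mm. 31-32) + its repetition (measures 33–34) form the presentation; fragmentation and cadence (mm. 35–38) form the continuation — the 8-bar whole is a sentence.

sentence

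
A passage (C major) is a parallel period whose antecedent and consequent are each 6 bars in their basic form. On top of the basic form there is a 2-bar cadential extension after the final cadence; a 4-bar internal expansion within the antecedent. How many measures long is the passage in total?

Basic parallel period: 6 + 6 = 12 bars.
12 (basic form) + 2 (cadential extension) + 4 (internal expansion) = 18.

18 measures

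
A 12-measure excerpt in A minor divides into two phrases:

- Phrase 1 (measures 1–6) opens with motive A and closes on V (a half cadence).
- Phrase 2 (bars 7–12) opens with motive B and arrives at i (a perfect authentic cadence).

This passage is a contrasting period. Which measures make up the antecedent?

The antecedent is the phrase ending with the weaker cadence (half cadence, phrase 1) and the consequent the one ending more conclusively (perfect authentic cadence, phrase 2); the antecedent is measures 1-6.

measures 1–6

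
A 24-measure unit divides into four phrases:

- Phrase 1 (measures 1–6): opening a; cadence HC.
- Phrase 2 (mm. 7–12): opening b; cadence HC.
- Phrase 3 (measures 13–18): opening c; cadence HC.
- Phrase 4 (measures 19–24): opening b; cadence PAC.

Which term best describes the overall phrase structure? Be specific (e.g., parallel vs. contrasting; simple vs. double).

contrasting double period

Four phrases in two halves: the first half (mm. 1-12) ends with a half cadence, the second (measures 13–24) with a perfect authentic cadence — a large antecedent–consequent pair, i.e. a double period.
Phrase 3 begins with different material from phrase 1, making it contrasting.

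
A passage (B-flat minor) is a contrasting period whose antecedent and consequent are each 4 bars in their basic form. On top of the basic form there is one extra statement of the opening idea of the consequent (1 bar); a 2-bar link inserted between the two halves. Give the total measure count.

11 measures

Basic contrasting period: 4 + 4 = 8 bars.
8 (basic form) + 1 (extra statement) + 2 (link) = 11.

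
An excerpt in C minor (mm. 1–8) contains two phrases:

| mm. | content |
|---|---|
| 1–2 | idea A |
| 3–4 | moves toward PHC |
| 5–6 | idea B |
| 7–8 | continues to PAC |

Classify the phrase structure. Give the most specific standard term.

Phrase 1 ends with a Phrygian half cadence (weaker) and phrase 2 with a perfect authentic cadence (stronger): antecedent + consequent = a period.
The two phrases open with different material (A / B), so the period is contrasting.

contrasting period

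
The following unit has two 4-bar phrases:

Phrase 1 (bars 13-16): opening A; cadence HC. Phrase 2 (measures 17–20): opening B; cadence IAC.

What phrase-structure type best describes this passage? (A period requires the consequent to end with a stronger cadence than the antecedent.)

Phrase 1 ends with a half cadence (weaker) and phrase 2 with an imperfect authentic cadence (stronger): antecedent + consequent = a period.
The two phrases open with different material (A / B), so the period is contrasting.

contrasting period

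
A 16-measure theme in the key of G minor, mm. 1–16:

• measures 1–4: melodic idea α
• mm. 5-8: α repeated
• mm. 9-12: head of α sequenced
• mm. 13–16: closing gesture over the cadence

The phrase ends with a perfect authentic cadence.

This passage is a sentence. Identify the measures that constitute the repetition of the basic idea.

measures 5–8

The presentation of a sentence is the basic idea (mm. 1–4) plus its repetition (bars 5-8); the repetition of the basic idea is therefore bars 5–8.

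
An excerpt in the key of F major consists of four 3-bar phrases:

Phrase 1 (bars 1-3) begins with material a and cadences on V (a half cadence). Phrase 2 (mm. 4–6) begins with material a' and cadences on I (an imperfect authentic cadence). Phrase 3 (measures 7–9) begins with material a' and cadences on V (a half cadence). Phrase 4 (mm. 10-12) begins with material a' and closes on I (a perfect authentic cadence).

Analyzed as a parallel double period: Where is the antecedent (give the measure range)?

measures 1–6

In a double period the four phrases pair into a large antecedent (phrases 1–2, ending imperfect authentic cadence) and a large consequent (phrases 3–4, ending perfect authentic cadence). The antecedent spans bars 1-6.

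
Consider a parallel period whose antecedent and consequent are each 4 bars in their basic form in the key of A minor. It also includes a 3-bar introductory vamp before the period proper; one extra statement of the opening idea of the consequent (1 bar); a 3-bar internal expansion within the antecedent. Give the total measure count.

15 measures

Basic parallel period: 4 + 4 = 8 bars.
8 (basic form) + 3 (introduction) + 1 (extra statement) + 3 (internal expansion) = 15.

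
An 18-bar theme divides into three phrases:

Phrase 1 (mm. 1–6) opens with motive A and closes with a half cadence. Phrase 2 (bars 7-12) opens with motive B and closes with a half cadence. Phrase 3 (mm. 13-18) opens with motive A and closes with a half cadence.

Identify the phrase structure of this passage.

phrase group

The final phrase closes with a half cadence, which is not stronger than the preceding half cadence; the 3 phrases lack an overall antecedent–consequent design and so form a phrase group.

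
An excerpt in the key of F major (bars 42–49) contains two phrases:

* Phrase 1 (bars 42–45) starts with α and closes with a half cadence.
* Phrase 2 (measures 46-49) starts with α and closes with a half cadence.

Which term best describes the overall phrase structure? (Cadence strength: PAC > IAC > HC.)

Both phrases have the same opening (α) and the same cadence (half cadence): the second is a restatement, not a consequent, so this is a repeated phrase rather than a period.

repeated phrase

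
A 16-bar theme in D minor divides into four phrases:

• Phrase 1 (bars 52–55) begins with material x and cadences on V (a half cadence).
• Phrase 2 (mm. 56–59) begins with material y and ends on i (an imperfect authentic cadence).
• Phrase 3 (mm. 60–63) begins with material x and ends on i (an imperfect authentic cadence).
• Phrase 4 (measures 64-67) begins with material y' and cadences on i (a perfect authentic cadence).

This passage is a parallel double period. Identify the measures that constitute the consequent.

measures 60–67

In a double period the four phrases pair into a large antecedent (phrases 1–2, ending imperfect authentic cadence) and a large consequent (phrases 3–4, ending perfect authentic cadence). The consequent spans measures 60–67.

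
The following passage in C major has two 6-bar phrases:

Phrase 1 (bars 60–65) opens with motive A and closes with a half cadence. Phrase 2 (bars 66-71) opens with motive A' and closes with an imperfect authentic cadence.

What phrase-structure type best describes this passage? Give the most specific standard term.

parallel period

Phrase 1 ends with a half cadence (weaker) and phrase 2 with an imperfect authentic cadence (stronger): antecedent + consequent = a period.
The two phrases open with the same material (A / A'), so the period is parallel.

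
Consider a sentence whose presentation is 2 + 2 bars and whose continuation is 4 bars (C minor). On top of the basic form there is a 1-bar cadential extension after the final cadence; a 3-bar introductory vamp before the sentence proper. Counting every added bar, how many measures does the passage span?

Basic sentence: 2 + 2 + 4 = 8 bars.
8 (basic form) + 1 (cadential extension) + 3 (introduction) = 12.

12 measures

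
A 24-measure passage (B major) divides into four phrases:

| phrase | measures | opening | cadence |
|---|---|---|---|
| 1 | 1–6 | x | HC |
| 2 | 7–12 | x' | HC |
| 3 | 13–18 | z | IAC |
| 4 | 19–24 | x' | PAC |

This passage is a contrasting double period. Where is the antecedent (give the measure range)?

In a double period the four phrases pair into a large antecedent (phrases 1–2, ending half cadence) and a large consequent (phrases 3–4, ending perfect authentic cadence). The antecedent spans mm. 1–12.

measures 1–12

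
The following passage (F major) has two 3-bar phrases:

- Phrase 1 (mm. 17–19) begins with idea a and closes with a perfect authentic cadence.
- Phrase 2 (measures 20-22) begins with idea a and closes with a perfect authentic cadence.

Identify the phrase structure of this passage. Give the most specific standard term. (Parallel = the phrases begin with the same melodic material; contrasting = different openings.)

Both phrases have the same opening (a) and the same cadence (perfect authentic cadence): the second is a restatement, not a consequent, so this is a repeated phrase rather than a period.

repeated phrase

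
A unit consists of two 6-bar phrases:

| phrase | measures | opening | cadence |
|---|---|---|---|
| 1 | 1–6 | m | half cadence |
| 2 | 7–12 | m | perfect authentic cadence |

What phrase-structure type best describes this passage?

Phrase 1 ends with a half cadence (weaker) and phrase 2 with a perfect authentic cadence (stronger): antecedent + consequent = a period.
The two phrases open with the same material (m / m), so the period is parallel.

parallel period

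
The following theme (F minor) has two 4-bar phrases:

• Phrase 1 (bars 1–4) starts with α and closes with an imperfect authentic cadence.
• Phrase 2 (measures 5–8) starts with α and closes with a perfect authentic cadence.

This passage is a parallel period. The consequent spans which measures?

measures 5–8

The antecedent is the phrase ending with the weaker cadence (imperfect authentic cadence, phrase 1) and the consequent the one ending more conclusively (perfect authentic cadence, phrase 2); the consequent is mm. 5–8.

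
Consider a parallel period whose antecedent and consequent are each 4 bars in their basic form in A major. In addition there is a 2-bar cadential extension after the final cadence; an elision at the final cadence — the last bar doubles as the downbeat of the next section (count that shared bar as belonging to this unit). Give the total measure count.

10 measures

Basic parallel period: 4 + 4 = 8 bars.
8 (basic form) + 2 (cadential extension) = 10.
The elision shares a bar with the next section but does not change this unit's count.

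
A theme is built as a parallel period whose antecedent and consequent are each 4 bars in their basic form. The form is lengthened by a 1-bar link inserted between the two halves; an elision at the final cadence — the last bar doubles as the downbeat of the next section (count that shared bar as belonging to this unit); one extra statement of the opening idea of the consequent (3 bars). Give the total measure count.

Basic parallel period: 4 + 4 = 8 bars.
8 (basic form) + 1 (link) + 3 (extra statement) = 12.
The elision shares a bar with the next section but does not change this unit's count.

12 measures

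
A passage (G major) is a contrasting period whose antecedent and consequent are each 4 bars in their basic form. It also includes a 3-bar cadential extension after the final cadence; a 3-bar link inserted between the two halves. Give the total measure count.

Basic contrasting period: 4 + 4 = 8 bars.
8 (basic form) + 3 (cadential extension) + 3 (link) = 14.

14 measures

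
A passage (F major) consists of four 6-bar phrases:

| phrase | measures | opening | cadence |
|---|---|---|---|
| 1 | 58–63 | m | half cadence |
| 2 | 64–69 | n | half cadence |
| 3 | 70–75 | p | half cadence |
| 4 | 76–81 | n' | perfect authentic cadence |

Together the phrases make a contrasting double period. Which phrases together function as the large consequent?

phrases 3 and 4

In a double period the first pair of phrases (ending half cadence) is the large antecedent and the second pair (ending perfect authentic cadence) is the large consequent; the consequent is phrases 3 and 4.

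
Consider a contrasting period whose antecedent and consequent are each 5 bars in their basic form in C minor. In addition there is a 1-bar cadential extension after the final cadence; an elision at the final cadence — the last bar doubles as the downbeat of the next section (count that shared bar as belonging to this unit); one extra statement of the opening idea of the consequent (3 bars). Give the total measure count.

14 measures

Basic contrasting period: 5 + 5 = 10 bars.
10 (basic form) + 1 (cadential extension) + 3 (extra statement) = 14.
The elision shares a bar with the next section but does not change this unit's count.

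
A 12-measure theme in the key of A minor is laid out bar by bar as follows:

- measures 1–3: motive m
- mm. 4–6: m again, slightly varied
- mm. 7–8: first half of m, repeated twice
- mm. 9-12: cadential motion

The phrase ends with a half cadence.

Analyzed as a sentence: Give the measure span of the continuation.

measures 7–12

After the presentation (mm. 1–6), the continuation covers the fragmentation through the cadence: bars 7-12.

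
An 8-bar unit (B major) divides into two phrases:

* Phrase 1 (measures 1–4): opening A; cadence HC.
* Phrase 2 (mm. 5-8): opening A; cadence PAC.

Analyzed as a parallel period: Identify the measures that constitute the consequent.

measures 5–8

The antecedent is the phrase ending with the weaker cadence (half cadence, phrase 1) and the consequent the one ending more conclusively (perfect authentic cadence, phrase 2); the consequent is mm. 5–8.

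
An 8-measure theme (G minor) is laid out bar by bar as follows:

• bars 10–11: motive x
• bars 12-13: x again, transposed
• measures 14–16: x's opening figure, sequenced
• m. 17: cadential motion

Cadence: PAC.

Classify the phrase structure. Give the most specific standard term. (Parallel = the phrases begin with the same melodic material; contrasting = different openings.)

Basic idea (measures 10–11) + its repetition (mm. 12–13) form the presentation; fragmentation and cadence (mm. 14–17) form the continuation — the 8-bar whole is a sentence.

sentence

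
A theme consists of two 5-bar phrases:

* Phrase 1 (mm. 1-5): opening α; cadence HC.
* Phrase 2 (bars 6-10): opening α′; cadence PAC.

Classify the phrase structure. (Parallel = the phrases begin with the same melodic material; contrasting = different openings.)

parallel period

Phrase 1 ends with a half cadence (weaker) and phrase 2 with a perfect authentic cadence (stronger): antecedent + consequent = a period.
The two phrases open with the same material (α / α′), so the period is parallel.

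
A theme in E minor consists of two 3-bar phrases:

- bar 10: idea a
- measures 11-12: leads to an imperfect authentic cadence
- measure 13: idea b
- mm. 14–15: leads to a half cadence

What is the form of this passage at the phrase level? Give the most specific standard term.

phrase group

The second phrase closes with a half cadence, which is not stronger than the first phrase's imperfect authentic cadence; without a weak→strong cadential pair there is no antecedent–consequent relationship, so this is a phrase group rather than a period.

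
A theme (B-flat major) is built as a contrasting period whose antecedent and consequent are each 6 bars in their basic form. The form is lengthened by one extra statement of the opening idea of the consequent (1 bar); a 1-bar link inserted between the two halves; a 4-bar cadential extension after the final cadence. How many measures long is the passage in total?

Basic contrasting period: 6 + 6 = 12 bars.
12 (basic form) + 1 (extra statement) + 1 (link) + 4 (cadential extension) = 18.

18 measures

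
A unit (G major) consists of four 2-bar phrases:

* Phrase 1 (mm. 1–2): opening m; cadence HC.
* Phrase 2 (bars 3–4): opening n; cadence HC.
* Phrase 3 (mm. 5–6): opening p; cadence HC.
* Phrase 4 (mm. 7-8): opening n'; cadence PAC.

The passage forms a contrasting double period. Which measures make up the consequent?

measures 5–8

In a double period the four phrases pair into a large antecedent (phrases 1–2, ending half cadence) and a large consequent (phrases 3–4, ending perfect authentic cadence). The consequent spans measures 5–8.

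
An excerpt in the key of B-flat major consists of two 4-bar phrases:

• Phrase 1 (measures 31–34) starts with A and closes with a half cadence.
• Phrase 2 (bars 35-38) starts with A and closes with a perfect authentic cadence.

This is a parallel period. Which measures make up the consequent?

measures 35–38

The phrase ending with the weaker cadence (half cadence) is the antecedent; the one ending more conclusively (perfect authentic cadence) is the consequent. The consequent is measures 35–38.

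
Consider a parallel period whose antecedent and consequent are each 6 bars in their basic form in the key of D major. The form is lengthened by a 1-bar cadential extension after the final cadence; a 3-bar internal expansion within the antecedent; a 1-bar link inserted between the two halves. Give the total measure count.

Basic parallel period: 6 + 6 = 12 bars.
12 (basic form) + 1 (cadential extension) + 3 (internal expansion) + 1 (link) = 17.

17 measures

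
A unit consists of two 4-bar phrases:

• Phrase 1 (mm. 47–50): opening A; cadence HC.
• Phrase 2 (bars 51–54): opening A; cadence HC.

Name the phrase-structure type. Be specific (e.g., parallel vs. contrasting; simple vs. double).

repeated phrase

Both phrases have the same opening (A) and the same cadence (half cadence): the second is a restatement, not a consequent, so this is a repeated phrase rather than a period.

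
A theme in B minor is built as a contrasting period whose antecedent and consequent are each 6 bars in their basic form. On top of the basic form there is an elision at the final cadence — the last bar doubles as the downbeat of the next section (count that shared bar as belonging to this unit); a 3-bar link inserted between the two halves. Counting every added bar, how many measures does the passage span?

Basic contrasting period: 6 + 6 = 12 bars.
12 (basic form) + 3 (link) = 15.
The elision shares a bar with the next section but does not change this unit's count.

15 measures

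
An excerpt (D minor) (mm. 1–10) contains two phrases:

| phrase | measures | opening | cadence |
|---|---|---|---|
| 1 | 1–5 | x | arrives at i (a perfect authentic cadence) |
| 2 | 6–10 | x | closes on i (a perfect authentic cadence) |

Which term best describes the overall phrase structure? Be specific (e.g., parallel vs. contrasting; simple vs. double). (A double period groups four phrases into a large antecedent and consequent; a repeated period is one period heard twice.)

Both phrases have the same opening (x) and the same cadence (perfect authentic cadence): the second is a restatement, not a consequent, so this is a repeated phrase rather than a period.

repeated phrase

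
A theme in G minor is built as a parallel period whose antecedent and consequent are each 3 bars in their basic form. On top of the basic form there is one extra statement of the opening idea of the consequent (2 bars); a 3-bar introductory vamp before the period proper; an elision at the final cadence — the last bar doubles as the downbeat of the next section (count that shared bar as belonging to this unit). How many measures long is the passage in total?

Basic parallel period: 3 + 3 = 6 bars.
6 (basic form) + 2 (extra statement) + 3 (introduction) = 11.
The elision shares a bar with the next section but does not change this unit's count.

11 measures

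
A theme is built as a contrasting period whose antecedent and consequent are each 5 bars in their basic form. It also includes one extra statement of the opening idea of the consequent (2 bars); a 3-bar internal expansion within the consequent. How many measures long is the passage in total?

Basic contrasting period: 5 + 5 = 10 bars.
10 (basic form) + 2 (extra statement) + 3 (internal expansion) = 15.

15 measures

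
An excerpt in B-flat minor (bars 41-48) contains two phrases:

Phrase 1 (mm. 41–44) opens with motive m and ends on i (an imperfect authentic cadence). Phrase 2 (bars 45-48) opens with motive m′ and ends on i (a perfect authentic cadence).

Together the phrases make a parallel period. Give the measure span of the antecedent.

measures 41–44

The phrase ending with the weaker cadence (imperfect authentic cadence) is the antecedent; the one ending more conclusively (perfect authentic cadence) is the consequent. The antecedent is measures 41–44.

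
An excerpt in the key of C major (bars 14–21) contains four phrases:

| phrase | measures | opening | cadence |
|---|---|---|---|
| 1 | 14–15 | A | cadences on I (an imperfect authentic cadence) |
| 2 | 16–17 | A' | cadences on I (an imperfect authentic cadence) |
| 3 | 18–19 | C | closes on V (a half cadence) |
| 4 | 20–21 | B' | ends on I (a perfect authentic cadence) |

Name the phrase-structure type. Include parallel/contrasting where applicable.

Four phrases in two halves: the first half (mm. 14-17) ends with an imperfect authentic cadence, the second (bars 18–21) with a perfect authentic cadence — a large antecedent–consequent pair, i.e. a double period.
Phrase 3 begins with different material from phrase 1, making it contrasting.

contrasting double period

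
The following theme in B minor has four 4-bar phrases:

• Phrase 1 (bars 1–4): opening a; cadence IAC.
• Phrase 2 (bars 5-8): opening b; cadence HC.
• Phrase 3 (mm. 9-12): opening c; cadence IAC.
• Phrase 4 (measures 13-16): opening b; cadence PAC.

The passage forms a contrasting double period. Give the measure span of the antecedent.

measures 1–8

In a double period the first pair of phrases (ending half cadence) is the large antecedent and the second pair (ending perfect authentic cadence) is the large consequent; the antecedent is measures 1–8.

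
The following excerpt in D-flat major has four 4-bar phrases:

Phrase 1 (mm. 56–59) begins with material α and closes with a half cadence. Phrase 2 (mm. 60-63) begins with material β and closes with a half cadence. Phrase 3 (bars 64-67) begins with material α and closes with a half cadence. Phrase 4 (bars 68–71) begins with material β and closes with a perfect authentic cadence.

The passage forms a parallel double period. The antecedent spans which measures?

In a double period the four phrases pair into a large antecedent (phrases 1–2, ending half cadence) and a large consequent (phrases 3–4, ending perfect authentic cadence). The antecedent spans mm. 56-63.

measures 56–63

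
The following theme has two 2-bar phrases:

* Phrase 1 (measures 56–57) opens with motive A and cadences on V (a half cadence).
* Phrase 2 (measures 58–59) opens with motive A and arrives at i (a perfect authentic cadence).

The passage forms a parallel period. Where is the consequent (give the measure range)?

measures 58–59

The antecedent is the phrase ending with the weaker cadence (half cadence, phrase 1) and the consequent the one ending more conclusively (perfect authentic cadence, phrase 2); the consequent is measures 58–59.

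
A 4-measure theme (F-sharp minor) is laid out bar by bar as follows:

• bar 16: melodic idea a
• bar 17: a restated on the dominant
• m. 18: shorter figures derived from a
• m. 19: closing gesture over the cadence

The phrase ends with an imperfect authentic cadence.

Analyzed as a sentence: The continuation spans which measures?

measures 18–19

After the presentation (mm. 16–17), the continuation covers the fragmentation through the cadence: mm. 18-19.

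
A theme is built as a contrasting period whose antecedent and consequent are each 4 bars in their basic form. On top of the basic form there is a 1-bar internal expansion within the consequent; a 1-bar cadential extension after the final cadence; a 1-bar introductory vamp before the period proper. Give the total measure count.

11 measures

Basic contrasting period: 4 + 4 = 8 bars.
8 (basic form) + 1 (internal expansion) + 1 (cadential extension) + 1 (introduction) = 11.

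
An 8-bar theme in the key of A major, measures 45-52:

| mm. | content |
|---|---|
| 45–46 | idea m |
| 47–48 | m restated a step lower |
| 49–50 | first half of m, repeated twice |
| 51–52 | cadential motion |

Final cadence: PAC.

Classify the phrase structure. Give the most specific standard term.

sentence

Basic idea (bars 45–46) + its repetition (bars 47-48) form the presentation; fragmentation and cadence (measures 49-52) form the continuation — the 8-bar whole is a sentence.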